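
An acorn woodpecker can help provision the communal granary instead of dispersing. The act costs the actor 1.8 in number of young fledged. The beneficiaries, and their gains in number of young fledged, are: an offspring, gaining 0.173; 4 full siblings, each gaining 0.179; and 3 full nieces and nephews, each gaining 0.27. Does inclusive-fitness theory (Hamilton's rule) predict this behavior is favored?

Hamilton's rule: the trait is favored when the sum of r·B over every recipient exceeds the actor's cost C.
r to an offspring = 0.5 (one parent–offspring link: r = (1/2)^1 = 1/2).
r to a full sibling = 0.5 (full sibs share both parents — two paths of length 2: r = 2·(1/2)^2 = 1/2).
r to a full niece or nephew = 0.25 (full aunt/uncle↔niece/nephew: two paths of length 3 through the shared grandparent pair: r = 2·(1/2)^3 = 1/4).
Summing one r·B term per recipient: 1·0.5·0.173 + 4·0.5·0.179 + 3·0.25·0.27 = 0.647.
0.647 < 1.8: the indirect benefit is less than the cost.

No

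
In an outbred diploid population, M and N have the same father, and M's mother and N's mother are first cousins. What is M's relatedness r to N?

With two independent routes of shared ancestry, r is the sum of the two contributions.
M and N are related in two ways: half-sibs through their shared father (r = 1/4) and second cousins through their mothers (r = 1/32).
r = 1/4 + 1/32 = 9/32 = 0.28125.

0.28125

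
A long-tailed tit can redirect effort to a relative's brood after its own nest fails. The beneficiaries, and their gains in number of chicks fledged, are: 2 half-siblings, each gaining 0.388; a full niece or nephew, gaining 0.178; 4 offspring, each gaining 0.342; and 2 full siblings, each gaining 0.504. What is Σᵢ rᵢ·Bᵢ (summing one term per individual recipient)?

r to a half-sibling = 0.25 (half-sibs share one parent — one path of length 2: r = (1/2)^2 = 1/4).
r to a full niece or nephew = 1/4 (full aunt/uncle↔niece/nephew: two paths of length 3 through the shared grandparent pair: r = 2·(1/2)^3 = 1/4).
r to an offspring = 0.5 (one parent–offspring link: r = (1/2)^1 = 1/2).
r to a full sibling = 0.5 (full sibs share both parents — two paths of length 2: r = 2·(1/2)^2 = 1/2).
Summing one r·B term per recipient: 2·0.25·0.388 + 1·0.25·0.178 + 4·0.5·0.342 + 2·0.5·0.504 = 1.4265.

1.4265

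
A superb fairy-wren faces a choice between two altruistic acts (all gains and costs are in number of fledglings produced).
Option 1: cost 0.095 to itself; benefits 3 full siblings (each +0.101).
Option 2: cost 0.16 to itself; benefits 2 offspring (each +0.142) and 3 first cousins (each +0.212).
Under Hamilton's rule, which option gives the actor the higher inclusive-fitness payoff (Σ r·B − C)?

Option 2

Option 1: r to a full sibling = 0.5.
Option 1: Σ r·B − C = (3·0.5·0.101) − 0.095 = 0.0565.
Option 2: r to an offspring = 0.5.
Option 2: r to a first cousin = 0.125.
Option 2: Σ r·B − C = (2·0.5·0.142 + 3·0.125·0.212) − 0.16 = 0.0615.
Option 2 has the higher net inclusive-fitness payoff.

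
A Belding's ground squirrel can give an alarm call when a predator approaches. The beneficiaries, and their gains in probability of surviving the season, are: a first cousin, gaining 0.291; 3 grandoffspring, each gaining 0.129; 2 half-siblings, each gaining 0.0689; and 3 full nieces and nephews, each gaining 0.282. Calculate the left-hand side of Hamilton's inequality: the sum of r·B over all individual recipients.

r to a first cousin = 1/8 (first cousins share one grandparent pair — two paths of length 4: r = 2·(1/2)^4 = 1/8).
r to a grandoffspring = 1/4 (two parent–offspring links: r = (1/2)^2 = 1/4).
r to a half-sibling = 0.25 (half-sibs share one parent — one path of length 2: r = (1/2)^2 = 1/4).
r to a full niece or nephew = 1/4 (full aunt/uncle↔niece/nephew: two paths of length 3 through the shared grandparent pair: r = 2·(1/2)^3 = 1/4).
Summing one r·B term per recipient: 1·0.125·0.291 + 3·0.25·0.129 + 2·0.25·0.0689 + 3·0.25·0.282 = 0.379075.

0.379075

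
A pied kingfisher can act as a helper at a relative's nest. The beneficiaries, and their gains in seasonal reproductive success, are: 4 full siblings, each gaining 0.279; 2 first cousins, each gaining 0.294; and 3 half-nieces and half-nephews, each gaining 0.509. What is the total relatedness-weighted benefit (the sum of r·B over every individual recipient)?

0.822375

r to a full sibling = 1/2 (full sibs share both parents — two paths of length 2: r = 2·(1/2)^2 = 1/2).
r to a first cousin = 0.125 (first cousins share one grandparent pair — two paths of length 4: r = 2·(1/2)^4 = 1/8).
r to a half-niece or half-nephew = 0.125 (half-aunt/uncle↔niece/nephew: one path of length 3: r = (1/2)^3 = 1/8).
Summing one r·B term per recipient: 4·0.5·0.279 + 2·0.125·0.294 + 3·0.125·0.509 = 0.822375.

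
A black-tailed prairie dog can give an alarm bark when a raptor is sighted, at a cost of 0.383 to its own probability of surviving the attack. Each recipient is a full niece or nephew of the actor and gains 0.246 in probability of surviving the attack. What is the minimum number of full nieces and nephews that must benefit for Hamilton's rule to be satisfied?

r to a full niece or nephew = 1/4 (full aunt/uncle↔niece/nephew: two paths of length 3 through the shared grandparent pair: r = 2·(1/2)^3 = 1/4).
Hamilton's rule: n·r·B > C  ⇒  n > C/(r·B) = 0.383/(0.25·0.246) = 6.228.
The smallest integer exceeding 6.228 is 7.

7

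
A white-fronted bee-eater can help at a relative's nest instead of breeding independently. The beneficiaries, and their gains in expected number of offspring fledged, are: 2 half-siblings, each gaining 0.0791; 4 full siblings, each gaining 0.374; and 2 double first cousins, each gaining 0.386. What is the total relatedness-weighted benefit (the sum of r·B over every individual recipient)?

r to a half-sibling = 1/4 (half-sibs share one parent — one path of length 2: r = (1/2)^2 = 1/4).
r to a full sibling = 0.5 (full sibs share both parents — two paths of length 2: r = 2·(1/2)^2 = 1/2).
r to a double first cousin = 0.25 (double first cousins share both grandparent pairs — four paths of length 4: r = 4·(1/2)^4 = 1/4).
Summing one r·B term per recipient: 2·0.25·0.0791 + 4·0.5·0.374 + 2·0.25·0.386 = 0.98055.

0.98055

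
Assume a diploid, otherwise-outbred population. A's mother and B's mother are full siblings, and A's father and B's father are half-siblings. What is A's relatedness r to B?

0.1875

Wright's path rule: contributions from independent ancestry routes add.
A and B are related in two ways: first cousins through their mothers (r = 1/8) and half first cousins through their fathers (r = 1/16).
r = 1/8 + 1/16 = 0.1875.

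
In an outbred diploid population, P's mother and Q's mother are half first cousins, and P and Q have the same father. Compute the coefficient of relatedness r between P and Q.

0.265625

Independent pedigree routes through distinct common ancestors add.
P and Q are related in two ways: half second cousins through their mothers (r = 1/64) and half-sibs through their shared father (r = 1/4).
r = 1/64 + 1/4 = 0.265625.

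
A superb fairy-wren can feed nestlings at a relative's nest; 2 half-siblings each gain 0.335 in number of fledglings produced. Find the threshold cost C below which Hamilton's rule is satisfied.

r to a half-sibling = 0.25 (half-sibs share one parent — one path of length 2: r = (1/2)^2 = 1/4).
Hamilton's rule: n·r·B > C, so the trait is favored while C < n·r·B = 2·0.25·0.335 = 0.1675.

0.1675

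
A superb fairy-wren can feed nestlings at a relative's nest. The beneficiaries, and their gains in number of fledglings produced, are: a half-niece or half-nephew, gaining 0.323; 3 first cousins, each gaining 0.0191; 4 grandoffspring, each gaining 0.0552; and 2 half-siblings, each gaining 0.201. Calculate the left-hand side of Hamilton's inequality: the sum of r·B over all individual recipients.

r to a half-niece or half-nephew = 0.125 (half-aunt/uncle↔niece/nephew: one path of length 3: r = (1/2)^3 = 1/8).
r to a first cousin = 1/8 (first cousins share one grandparent pair — two paths of length 4: r = 2·(1/2)^4 = 1/8).
r to a grandoffspring = 0.25 (two parent–offspring links: r = (1/2)^2 = 1/4).
r to a half-sibling = 0.25 (half-sibs share one parent — one path of length 2: r = (1/2)^2 = 1/4).
Summing one r·B term per recipient: 1·0.125·0.323 + 3·0.125·0.0191 + 4·0.25·0.0552 + 2·0.25·0.201 = 0.2032375.

0.2032375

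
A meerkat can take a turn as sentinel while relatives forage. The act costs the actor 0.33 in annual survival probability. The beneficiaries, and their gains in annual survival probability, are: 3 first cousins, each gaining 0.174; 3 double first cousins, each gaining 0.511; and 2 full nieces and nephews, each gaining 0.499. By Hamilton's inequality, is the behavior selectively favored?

Yes

Hamilton's rule: the trait is favored when the sum of r·B over every recipient exceeds the actor's cost C.
r to a first cousin = 0.125 (first cousins share one grandparent pair — two paths of length 4: r = 2·(1/2)^4 = 1/8).
r to a double first cousin = 1/4 (double first cousins share both grandparent pairs — four paths of length 4: r = 4·(1/2)^4 = 1/4).
r to a full niece or nephew = 1/4 (full aunt/uncle↔niece/nephew: two paths of length 3 through the shared grandparent pair: r = 2·(1/2)^3 = 1/4).
Summing one r·B term per recipient: 3·0.125·0.174 + 3·0.25·0.511 + 2·0.25·0.499 = 0.698.
0.698 > 0.33: the indirect benefit exceeds the cost.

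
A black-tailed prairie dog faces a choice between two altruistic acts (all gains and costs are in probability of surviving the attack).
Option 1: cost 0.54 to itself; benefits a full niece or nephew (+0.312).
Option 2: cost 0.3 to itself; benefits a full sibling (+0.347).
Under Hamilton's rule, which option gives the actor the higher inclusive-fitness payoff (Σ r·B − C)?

Option 1: r to a full niece or nephew = 0.25.
Option 1: Σ r·B − C = (1·0.25·0.312) − 0.54 = -0.462.
Option 2: r to a full sibling = 0.5.
Option 2: Σ r·B − C = (1·0.5·0.347) − 0.3 = -0.1265.
Option 2 has the higher net inclusive-fitness payoff.

Option 2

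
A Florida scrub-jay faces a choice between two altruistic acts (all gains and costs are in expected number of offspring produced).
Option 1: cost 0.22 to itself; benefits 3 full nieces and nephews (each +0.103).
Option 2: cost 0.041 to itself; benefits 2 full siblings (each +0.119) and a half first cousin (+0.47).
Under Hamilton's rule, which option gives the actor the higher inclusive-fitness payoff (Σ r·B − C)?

Option 1: r to a full niece or nephew = 0.25.
Option 1: Σ r·B − C = (3·0.25·0.103) − 0.22 = -0.14275.
Option 2: r to a full sibling = 0.5.
Option 2: r to a half first cousin = 0.0625.
Option 2: Σ r·B − C = (2·0.5·0.119 + 1·0.0625·0.47) − 0.041 = 0.107375.
Option 2 has the higher net inclusive-fitness payoff.

Option 2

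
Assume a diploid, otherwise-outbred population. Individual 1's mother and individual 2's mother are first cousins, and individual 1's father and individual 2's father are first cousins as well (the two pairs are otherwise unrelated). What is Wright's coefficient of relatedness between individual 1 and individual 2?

Relatedness sums over independent paths through distinct common ancestors.
Individual 1 and individual 2 are related in two ways: second cousins through their mothers (r = 1/32) and second cousins through their fathers (r = 1/32).
r = 1/32 + 1/32 = 0.0625.

0.0625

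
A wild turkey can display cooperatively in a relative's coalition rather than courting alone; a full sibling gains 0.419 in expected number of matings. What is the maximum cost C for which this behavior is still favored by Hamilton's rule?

0.2095

r to a full sibling = 0.5 (full sibs share both parents — two paths of length 2: r = 2·(1/2)^2 = 1/2).
Hamilton's rule: n·r·B > C, so the trait is favored while C < n·r·B = 1·0.5·0.419 = 0.2095.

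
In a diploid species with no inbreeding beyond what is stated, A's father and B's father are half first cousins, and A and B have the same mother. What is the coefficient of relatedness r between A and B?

0.265625

Wright's path rule: contributions from independent ancestry routes add.
A and B are related in two ways: half second cousins through their fathers (r = 1/64) and half-sibs through their shared mother (r = 1/4).
r = 1/64 + 1/4 = 0.265625.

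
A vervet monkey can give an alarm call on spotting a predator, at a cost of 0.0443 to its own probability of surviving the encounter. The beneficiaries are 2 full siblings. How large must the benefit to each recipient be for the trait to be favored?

0.0443

r to a full sibling = 1/2 (full sibs share both parents — two paths of length 2: r = 2·(1/2)^2 = 1/2).
Hamilton's rule with n recipients of equal r: n·r·B > C, so B > C/(n·r) = 0.0443/(2·0.5) = 0.0443.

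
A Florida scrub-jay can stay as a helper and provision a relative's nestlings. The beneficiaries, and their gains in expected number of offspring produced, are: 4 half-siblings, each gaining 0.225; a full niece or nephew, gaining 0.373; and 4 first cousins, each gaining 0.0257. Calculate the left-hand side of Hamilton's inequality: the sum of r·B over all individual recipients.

r to a half-sibling = 1/4 (half-sibs share one parent — one path of length 2: r = (1/2)^2 = 1/4).
r to a full niece or nephew = 0.25 (full aunt/uncle↔niece/nephew: two paths of length 3 through the shared grandparent pair: r = 2·(1/2)^3 = 1/4).
r to a first cousin = 0.125 (first cousins share one grandparent pair — two paths of length 4: r = 2·(1/2)^4 = 1/8).
Summing one r·B term per recipient: 4·0.25·0.225 + 1·0.25·0.373 + 4·0.125·0.0257 = 0.3311.

0.3311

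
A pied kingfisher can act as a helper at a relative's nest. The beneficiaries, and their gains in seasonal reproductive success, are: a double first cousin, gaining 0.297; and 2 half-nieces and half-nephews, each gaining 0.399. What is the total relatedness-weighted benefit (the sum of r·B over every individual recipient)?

r to a double first cousin = 0.25 (double first cousins share both grandparent pairs — four paths of length 4: r = 4·(1/2)^4 = 1/4).
r to a half-niece or half-nephew = 0.125 (half-aunt/uncle↔niece/nephew: one path of length 3: r = (1/2)^3 = 1/8).
Summing one r·B term per recipient: 1·0.25·0.297 + 2·0.125·0.399 = 0.174.

0.174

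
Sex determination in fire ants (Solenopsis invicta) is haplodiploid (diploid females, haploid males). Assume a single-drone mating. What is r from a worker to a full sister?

0.75

Haplodiploid full sisters inherit their father's entire haploid genome identically (contributing 1/2) and on average half of their mother's contribution (1/2 · 1/2 = 1/4); r = 1/2 + 1/4 = 3/4.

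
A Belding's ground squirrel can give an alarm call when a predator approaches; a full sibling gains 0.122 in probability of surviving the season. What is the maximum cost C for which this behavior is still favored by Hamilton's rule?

0.061

r to a full sibling = 1/2 (full sibs share both parents — two paths of length 2: r = 2·(1/2)^2 = 1/2).
Hamilton's rule: n·r·B > C, so the trait is favored while C < n·r·B = 1·0.5·0.122 = 0.061.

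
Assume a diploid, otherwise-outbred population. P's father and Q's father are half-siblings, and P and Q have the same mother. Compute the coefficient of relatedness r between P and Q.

Independent pedigree routes through distinct common ancestors add.
P and Q are related in two ways: half first cousins through their fathers (r = 1/16) and half-sibs through their shared mother (r = 1/4).
r = 1/16 + 1/4 = 0.3125.

0.3125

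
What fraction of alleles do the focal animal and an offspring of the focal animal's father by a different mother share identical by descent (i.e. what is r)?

Each parent–offspring link contributes a factor of 1/2, and independent paths through distinct common ancestors add.
Half-sibs share one parent — one path of length 2: r = (1/2)^2 = 1/4.

0.25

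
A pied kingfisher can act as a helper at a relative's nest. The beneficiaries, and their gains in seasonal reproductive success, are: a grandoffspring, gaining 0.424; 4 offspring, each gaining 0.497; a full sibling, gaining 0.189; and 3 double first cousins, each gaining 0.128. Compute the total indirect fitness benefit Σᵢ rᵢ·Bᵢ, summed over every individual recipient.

1.2905

r to a grandoffspring = 1/4 (two parent–offspring links: r = (1/2)^2 = 1/4).
r to an offspring = 1/2 (one parent–offspring link: r = (1/2)^1 = 1/2).
r to a full sibling = 1/2 (full sibs share both parents — two paths of length 2: r = 2·(1/2)^2 = 1/2).
r to a double first cousin = 1/4 (double first cousins share both grandparent pairs — four paths of length 4: r = 4·(1/2)^4 = 1/4).
Summing one r·B term per recipient: 1·0.25·0.424 + 4·0.5·0.497 + 1·0.5·0.189 + 3·0.25·0.128 = 1.2905.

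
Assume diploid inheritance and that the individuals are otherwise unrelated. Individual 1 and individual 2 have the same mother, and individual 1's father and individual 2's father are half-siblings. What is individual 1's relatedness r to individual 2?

Wright's path rule: contributions from independent ancestry routes add.
Individual 1 and individual 2 are related in two ways: half-sibs through their shared mother (r = 1/4) and half first cousins through their fathers (r = 1/16).
r = 1/4 + 1/16 = 0.3125.

0.3125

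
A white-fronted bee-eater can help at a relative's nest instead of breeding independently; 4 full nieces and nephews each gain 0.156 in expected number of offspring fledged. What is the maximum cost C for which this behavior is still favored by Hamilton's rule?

0.156

r to a full niece or nephew = 0.25 (full aunt/uncle↔niece/nephew: two paths of length 3 through the shared grandparent pair: r = 2·(1/2)^3 = 1/4).
Hamilton's rule: n·r·B > C, so the trait is favored while C < n·r·B = 4·0.25·0.156 = 0.156.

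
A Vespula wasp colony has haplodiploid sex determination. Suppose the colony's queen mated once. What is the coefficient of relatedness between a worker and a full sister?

0.75

Haplodiploid full sisters inherit their father's entire haploid genome identically (contributing 1/2) and on average half of their mother's contribution (1/2 · 1/2 = 1/4); r = 1/2 + 1/4 = 3/4.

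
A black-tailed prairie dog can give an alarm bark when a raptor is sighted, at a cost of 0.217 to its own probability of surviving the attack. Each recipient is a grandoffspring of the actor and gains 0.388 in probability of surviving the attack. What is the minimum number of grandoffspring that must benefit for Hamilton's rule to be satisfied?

r to a grandoffspring = 0.25 (two parent–offspring links: r = (1/2)^2 = 1/4).
Hamilton's rule: n·r·B > C  ⇒  n > C/(r·B) = 0.217/(0.25·0.388) = 2.237.
The smallest integer exceeding 2.237 is 3.

3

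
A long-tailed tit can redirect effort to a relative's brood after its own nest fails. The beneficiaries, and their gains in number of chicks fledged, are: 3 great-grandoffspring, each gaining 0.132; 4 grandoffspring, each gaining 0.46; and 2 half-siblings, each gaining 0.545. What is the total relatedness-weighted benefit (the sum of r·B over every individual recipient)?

r to a great-grandoffspring = 1/8 (three parent–offspring links: r = (1/2)^3 = 1/8).
r to a grandoffspring = 0.25 (two parent–offspring links: r = (1/2)^2 = 1/4).
r to a half-sibling = 0.25 (half-sibs share one parent — one path of length 2: r = (1/2)^2 = 1/4).
Summing one r·B term per recipient: 3·0.125·0.132 + 4·0.25·0.46 + 2·0.25·0.545 = 0.782.

0.782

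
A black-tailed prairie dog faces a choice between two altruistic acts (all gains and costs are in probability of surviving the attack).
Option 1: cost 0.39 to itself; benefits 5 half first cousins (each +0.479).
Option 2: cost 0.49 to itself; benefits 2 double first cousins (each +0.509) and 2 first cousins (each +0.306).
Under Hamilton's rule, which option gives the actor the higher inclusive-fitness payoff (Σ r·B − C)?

Option 1: r to a half first cousin = 0.0625.
Option 1: Σ r·B − C = (5·0.0625·0.479) − 0.39 = -0.2403125.
Option 2: r to a double first cousin = 0.25.
Option 2: r to a first cousin = 0.125.
Option 2: Σ r·B − C = (2·0.25·0.509 + 2·0.125·0.306) − 0.49 = -0.159.
Option 2 has the higher net inclusive-fitness payoff.

Option 2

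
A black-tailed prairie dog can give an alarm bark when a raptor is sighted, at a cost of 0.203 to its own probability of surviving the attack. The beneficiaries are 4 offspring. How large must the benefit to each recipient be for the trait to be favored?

r to an offspring = 0.5 (one parent–offspring link: r = (1/2)^1 = 1/2).
Hamilton's rule with n recipients of equal r: n·r·B > C, so B > C/(n·r) = 0.203/(4·0.5) = 0.1015.

0.1015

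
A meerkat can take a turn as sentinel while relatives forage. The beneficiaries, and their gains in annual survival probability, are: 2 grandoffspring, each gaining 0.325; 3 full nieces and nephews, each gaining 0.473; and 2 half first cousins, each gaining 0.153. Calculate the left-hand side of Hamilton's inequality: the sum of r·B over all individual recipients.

0.536375

r to a grandoffspring = 0.25 (two parent–offspring links: r = (1/2)^2 = 1/4).
r to a full niece or nephew = 1/4 (full aunt/uncle↔niece/nephew: two paths of length 3 through the shared grandparent pair: r = 2·(1/2)^3 = 1/4).
r to a half first cousin = 0.0625 (half first cousins share one grandparent — one path of length 4: r = (1/2)^4 = 1/16).
Summing one r·B term per recipient: 2·0.25·0.325 + 3·0.25·0.473 + 2·0.0625·0.153 = 0.536375.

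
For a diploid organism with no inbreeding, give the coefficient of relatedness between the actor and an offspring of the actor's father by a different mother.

0.25

Each parent–offspring link contributes a factor of 1/2, and independent paths through distinct common ancestors add.
Half-sibs share one parent — one path of length 2: r = (1/2)^2 = 1/4.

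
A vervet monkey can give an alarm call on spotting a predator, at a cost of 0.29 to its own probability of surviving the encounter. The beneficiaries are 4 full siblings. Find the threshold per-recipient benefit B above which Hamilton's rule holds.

0.145

r to a full sibling = 0.5 (full sibs share both parents — two paths of length 2: r = 2·(1/2)^2 = 1/2).
Hamilton's rule with n recipients of equal r: n·r·B > C, so B > C/(n·r) = 0.29/(4·0.5) = 0.145.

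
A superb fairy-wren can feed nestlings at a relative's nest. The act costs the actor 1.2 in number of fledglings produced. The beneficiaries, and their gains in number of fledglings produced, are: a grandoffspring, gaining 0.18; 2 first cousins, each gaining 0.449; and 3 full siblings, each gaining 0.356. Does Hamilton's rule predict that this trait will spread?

Hamilton's rule: the trait is favored when the sum of r·B over every recipient exceeds the actor's cost C.
r to a grandoffspring = 1/4 (two parent–offspring links: r = (1/2)^2 = 1/4).
r to a first cousin = 0.125 (first cousins share one grandparent pair — two paths of length 4: r = 2·(1/2)^4 = 1/8).
r to a full sibling = 1/2 (full sibs share both parents — two paths of length 2: r = 2·(1/2)^2 = 1/2).
Summing one r·B term per recipient: 1·0.25·0.18 + 2·0.125·0.449 + 3·0.5·0.356 = 0.69125.
0.69125 < 1.2: the indirect benefit is less than the cost.

No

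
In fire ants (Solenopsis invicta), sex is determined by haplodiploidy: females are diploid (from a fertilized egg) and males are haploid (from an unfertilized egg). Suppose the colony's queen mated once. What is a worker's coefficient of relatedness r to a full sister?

Haplodiploid full sisters inherit their father's entire haploid genome identically (contributing 1/2) and on average half of their mother's contribution (1/2 · 1/2 = 1/4); r = 1/2 + 1/4 = 3/4.

0.75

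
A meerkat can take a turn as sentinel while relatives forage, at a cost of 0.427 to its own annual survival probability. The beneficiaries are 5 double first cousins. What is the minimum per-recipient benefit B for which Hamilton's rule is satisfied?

0.3416

r to a double first cousin = 1/4 (double first cousins share both grandparent pairs — four paths of length 4: r = 4·(1/2)^4 = 1/4).
Hamilton's rule with n recipients of equal r: n·r·B > C, so B > C/(n·r) = 0.427/(5·0.25) = 0.3416.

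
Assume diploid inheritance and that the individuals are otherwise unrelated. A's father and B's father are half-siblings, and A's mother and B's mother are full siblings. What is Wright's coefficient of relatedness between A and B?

0.1875

With two independent routes of shared ancestry, r is the sum of the two contributions.
A and B are related in two ways: half first cousins through their fathers (r = 1/16) and first cousins through their mothers (r = 1/8).
r = 1/16 + 1/8 = 3/16 = 0.1875.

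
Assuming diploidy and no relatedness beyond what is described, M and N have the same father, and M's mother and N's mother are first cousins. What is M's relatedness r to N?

0.28125

Relatedness sums over independent paths through distinct common ancestors.
M and N are related in two ways: half-sibs through their shared father (r = 1/4) and second cousins through their mothers (r = 1/32).
r = 1/4 + 1/32 = 9/32 = 0.28125.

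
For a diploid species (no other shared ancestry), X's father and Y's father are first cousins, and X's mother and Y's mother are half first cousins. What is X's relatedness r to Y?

Relatedness sums over independent paths through distinct common ancestors.
X and Y are related in two ways: second cousins through their fathers (r = 1/32) and half second cousins through their mothers (r = 1/64).
r = 1/32 + 1/64 = 0.046875.

0.046875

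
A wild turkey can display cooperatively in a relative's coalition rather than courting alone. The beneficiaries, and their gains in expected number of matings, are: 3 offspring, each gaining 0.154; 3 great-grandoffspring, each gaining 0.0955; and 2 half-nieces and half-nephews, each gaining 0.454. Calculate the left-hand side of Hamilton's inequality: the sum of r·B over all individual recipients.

0.3803125

r to an offspring = 0.5 (one parent–offspring link: r = (1/2)^1 = 1/2).
r to a great-grandoffspring = 0.125 (three parent–offspring links: r = (1/2)^3 = 1/8).
r to a half-niece or half-nephew = 0.125 (half-aunt/uncle↔niece/nephew: one path of length 3: r = (1/2)^3 = 1/8).
Summing one r·B term per recipient: 3·0.5·0.154 + 3·0.125·0.0955 + 2·0.125·0.454 = 0.3803125.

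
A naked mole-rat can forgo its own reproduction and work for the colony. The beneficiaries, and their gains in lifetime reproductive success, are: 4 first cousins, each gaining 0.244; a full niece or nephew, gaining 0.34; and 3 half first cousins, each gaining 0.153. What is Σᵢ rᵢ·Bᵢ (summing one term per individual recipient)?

r to a first cousin = 0.125 (first cousins share one grandparent pair — two paths of length 4: r = 2·(1/2)^4 = 1/8).
r to a full niece or nephew = 0.25 (full aunt/uncle↔niece/nephew: two paths of length 3 through the shared grandparent pair: r = 2·(1/2)^3 = 1/4).
r to a half first cousin = 1/16 (half first cousins share one grandparent — one path of length 4: r = (1/2)^4 = 1/16).
Summing one r·B term per recipient: 4·0.125·0.244 + 1·0.25·0.34 + 3·0.0625·0.153 = 0.2356875.

0.2356875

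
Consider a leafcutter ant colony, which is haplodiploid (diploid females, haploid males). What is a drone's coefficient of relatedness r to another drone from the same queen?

0.5

Haploid brothers each carry a random half of the queen's diploid genome, so on average they share half: r = 1/2.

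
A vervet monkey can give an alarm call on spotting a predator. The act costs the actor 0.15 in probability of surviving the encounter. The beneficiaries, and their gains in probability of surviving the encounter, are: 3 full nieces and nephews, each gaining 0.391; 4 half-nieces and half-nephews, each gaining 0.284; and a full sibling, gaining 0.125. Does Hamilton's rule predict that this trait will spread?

Yes

Hamilton's rule: the trait is favored when the sum of r·B over every recipient exceeds the actor's cost C.
r to a full niece or nephew = 1/4 (full aunt/uncle↔niece/nephew: two paths of length 3 through the shared grandparent pair: r = 2·(1/2)^3 = 1/4).
r to a half-niece or half-nephew = 0.125 (half-aunt/uncle↔niece/nephew: one path of length 3: r = (1/2)^3 = 1/8).
r to a full sibling = 1/2 (full sibs share both parents — two paths of length 2: r = 2·(1/2)^2 = 1/2).
Summing one r·B term per recipient: 3·0.25·0.391 + 4·0.125·0.284 + 1·0.5·0.125 = 0.49775.
0.49775 > 0.15: the indirect benefit exceeds the cost.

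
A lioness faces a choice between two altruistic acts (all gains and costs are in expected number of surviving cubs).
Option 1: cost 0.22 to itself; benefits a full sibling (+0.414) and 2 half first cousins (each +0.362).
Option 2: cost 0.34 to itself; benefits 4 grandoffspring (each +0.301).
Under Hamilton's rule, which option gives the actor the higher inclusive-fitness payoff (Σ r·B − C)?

Option 1: r to a full sibling = 0.5.
Option 1: r to a half first cousin = 0.0625.
Option 1: Σ r·B − C = (1·0.5·0.414 + 2·0.0625·0.362) − 0.22 = 0.03225.
Option 2: r to a grandoffspring = 0.25.
Option 2: Σ r·B − C = (4·0.25·0.301) − 0.34 = -0.039.
Option 1 has the higher net inclusive-fitness payoff.

Option 1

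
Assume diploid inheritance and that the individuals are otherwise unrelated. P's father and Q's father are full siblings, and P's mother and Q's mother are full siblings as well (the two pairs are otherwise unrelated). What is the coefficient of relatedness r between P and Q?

Relatedness sums over independent paths through distinct common ancestors.
P and Q are related in two ways: first cousins through their fathers (r = 1/8) and first cousins through their mothers (r = 1/8) — i.e. double first cousins.
r = 1/8 + 1/8 = 1/4 = 0.25.

0.25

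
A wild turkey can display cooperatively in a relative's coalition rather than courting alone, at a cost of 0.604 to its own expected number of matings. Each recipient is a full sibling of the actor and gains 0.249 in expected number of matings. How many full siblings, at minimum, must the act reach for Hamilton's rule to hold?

r to a full sibling = 1/2 (full sibs share both parents — two paths of length 2: r = 2·(1/2)^2 = 1/2).
Hamilton's rule: n·r·B > C  ⇒  n > C/(r·B) = 0.604/(0.5·0.249) = 4.851.
The smallest integer exceeding 4.851 is 5.

5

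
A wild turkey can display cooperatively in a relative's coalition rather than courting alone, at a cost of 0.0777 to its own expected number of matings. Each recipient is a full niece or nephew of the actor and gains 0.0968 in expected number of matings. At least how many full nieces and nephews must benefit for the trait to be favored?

r to a full niece or nephew = 1/4 (full aunt/uncle↔niece/nephew: two paths of length 3 through the shared grandparent pair: r = 2·(1/2)^3 = 1/4).
Hamilton's rule: n·r·B > C  ⇒  n > C/(r·B) = 0.0777/(0.25·0.0968) = 3.211.
The smallest integer exceeding 3.211 is 4.

4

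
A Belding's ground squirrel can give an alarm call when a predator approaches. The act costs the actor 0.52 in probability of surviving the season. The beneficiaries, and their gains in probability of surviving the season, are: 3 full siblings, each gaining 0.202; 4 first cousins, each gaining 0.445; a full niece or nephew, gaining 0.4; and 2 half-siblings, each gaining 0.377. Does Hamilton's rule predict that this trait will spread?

Hamilton's rule: the trait is favored when the sum of r·B over every recipient exceeds the actor's cost C.
r to a full sibling = 1/2 (full sibs share both parents — two paths of length 2: r = 2·(1/2)^2 = 1/2).
r to a first cousin = 1/8 (first cousins share one grandparent pair — two paths of length 4: r = 2·(1/2)^4 = 1/8).
r to a full niece or nephew = 0.25 (full aunt/uncle↔niece/nephew: two paths of length 3 through the shared grandparent pair: r = 2·(1/2)^3 = 1/4).
r to a half-sibling = 0.25 (half-sibs share one parent — one path of length 2: r = (1/2)^2 = 1/4).
Summing one r·B term per recipient: 3·0.5·0.202 + 4·0.125·0.445 + 1·0.25·0.4 + 2·0.25·0.377 = 0.814.
0.814 > 0.52: the indirect benefit exceeds the cost.

Yes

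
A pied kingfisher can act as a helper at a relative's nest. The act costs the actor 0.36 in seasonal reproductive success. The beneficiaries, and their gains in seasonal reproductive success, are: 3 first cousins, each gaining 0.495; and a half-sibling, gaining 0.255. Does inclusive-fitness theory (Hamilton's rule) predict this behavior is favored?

Hamilton's rule: the trait is favored when the sum of r·B over every recipient exceeds the actor's cost C.
r to a first cousin = 1/8 (first cousins share one grandparent pair — two paths of length 4: r = 2·(1/2)^4 = 1/8).
r to a half-sibling = 0.25 (half-sibs share one parent — one path of length 2: r = (1/2)^2 = 1/4).
Summing one r·B term per recipient: 3·0.125·0.495 + 1·0.25·0.255 = 0.249375.
0.249375 < 0.36: the indirect benefit is less than the cost.

No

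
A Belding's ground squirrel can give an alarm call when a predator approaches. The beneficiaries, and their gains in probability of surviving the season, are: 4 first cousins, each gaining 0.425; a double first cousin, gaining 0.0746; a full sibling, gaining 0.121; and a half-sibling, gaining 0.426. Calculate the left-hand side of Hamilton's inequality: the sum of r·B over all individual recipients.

r to a first cousin = 1/8 (first cousins share one grandparent pair — two paths of length 4: r = 2·(1/2)^4 = 1/8).
r to a double first cousin = 1/4 (double first cousins share both grandparent pairs — four paths of length 4: r = 4·(1/2)^4 = 1/4).
r to a full sibling = 0.5 (full sibs share both parents — two paths of length 2: r = 2·(1/2)^2 = 1/2).
r to a half-sibling = 0.25 (half-sibs share one parent — one path of length 2: r = (1/2)^2 = 1/4).
Summing one r·B term per recipient: 4·0.125·0.425 + 1·0.25·0.0746 + 1·0.5·0.121 + 1·0.25·0.426 = 0.39815.

0.39815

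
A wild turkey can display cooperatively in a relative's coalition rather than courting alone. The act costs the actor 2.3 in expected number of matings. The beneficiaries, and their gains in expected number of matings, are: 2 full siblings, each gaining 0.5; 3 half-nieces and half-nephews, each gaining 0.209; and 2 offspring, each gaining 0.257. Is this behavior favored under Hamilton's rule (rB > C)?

Hamilton's rule: the trait is favored when the sum of r·B over every recipient exceeds the actor's cost C.
r to a full sibling = 1/2 (full sibs share both parents — two paths of length 2: r = 2·(1/2)^2 = 1/2).
r to a half-niece or half-nephew = 1/8 (half-aunt/uncle↔niece/nephew: one path of length 3: r = (1/2)^3 = 1/8).
r to an offspring = 0.5 (one parent–offspring link: r = (1/2)^1 = 1/2).
Summing one r·B term per recipient: 2·0.5·0.5 + 3·0.125·0.209 + 2·0.5·0.257 = 0.835375.
0.835375 < 2.3: the indirect benefit is less than the cost.

No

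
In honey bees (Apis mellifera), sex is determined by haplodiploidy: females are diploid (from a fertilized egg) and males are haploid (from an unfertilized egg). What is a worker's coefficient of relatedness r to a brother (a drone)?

0.25

Her haploid brother carries none of their father's genes and a random half of their mother's genome; that half matches the maternal half of her own genome with probability 1/2: r = 1/2 · 1/2 = 1/4.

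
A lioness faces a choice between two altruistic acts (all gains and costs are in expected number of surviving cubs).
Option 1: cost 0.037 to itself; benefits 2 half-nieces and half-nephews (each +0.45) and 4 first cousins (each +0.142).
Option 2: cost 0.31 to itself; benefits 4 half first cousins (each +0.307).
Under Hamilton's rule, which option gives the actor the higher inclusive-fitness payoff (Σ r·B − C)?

Option 1

Option 1: r to a half-niece or half-nephew = 0.125.
Option 1: r to a first cousin = 0.125.
Option 1: Σ r·B − C = (2·0.125·0.45 + 4·0.125·0.142) − 0.037 = 0.1465.
Option 2: r to a half first cousin = 0.0625.
Option 2: Σ r·B − C = (4·0.0625·0.307) − 0.31 = -0.23325.
Option 1 has the higher net inclusive-fitness payoff.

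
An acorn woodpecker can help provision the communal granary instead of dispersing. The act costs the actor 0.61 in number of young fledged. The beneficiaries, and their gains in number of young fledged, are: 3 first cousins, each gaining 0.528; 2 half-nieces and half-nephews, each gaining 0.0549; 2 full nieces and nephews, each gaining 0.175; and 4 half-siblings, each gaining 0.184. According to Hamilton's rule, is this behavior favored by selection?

No

Hamilton's rule: the trait is favored when the sum of r·B over every recipient exceeds the actor's cost C.
r to a first cousin = 0.125 (first cousins share one grandparent pair — two paths of length 4: r = 2·(1/2)^4 = 1/8).
r to a half-niece or half-nephew = 1/8 (half-aunt/uncle↔niece/nephew: one path of length 3: r = (1/2)^3 = 1/8).
r to a full niece or nephew = 0.25 (full aunt/uncle↔niece/nephew: two paths of length 3 through the shared grandparent pair: r = 2·(1/2)^3 = 1/4).
r to a half-sibling = 0.25 (half-sibs share one parent — one path of length 2: r = (1/2)^2 = 1/4).
Summing one r·B term per recipient: 3·0.125·0.528 + 2·0.125·0.0549 + 2·0.25·0.175 + 4·0.25·0.184 = 0.483225.
0.483225 < 0.61: the indirect benefit is less than the cost.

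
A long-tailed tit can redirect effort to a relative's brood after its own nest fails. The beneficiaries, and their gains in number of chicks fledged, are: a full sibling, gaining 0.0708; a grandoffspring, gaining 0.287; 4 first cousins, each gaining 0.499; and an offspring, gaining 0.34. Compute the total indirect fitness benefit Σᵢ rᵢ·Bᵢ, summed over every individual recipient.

r to a full sibling = 1/2 (full sibs share both parents — two paths of length 2: r = 2·(1/2)^2 = 1/2).
r to a grandoffspring = 0.25 (two parent–offspring links: r = (1/2)^2 = 1/4).
r to a first cousin = 1/8 (first cousins share one grandparent pair — two paths of length 4: r = 2·(1/2)^4 = 1/8).
r to an offspring = 0.5 (one parent–offspring link: r = (1/2)^1 = 1/2).
Summing one r·B term per recipient: 1·0.5·0.0708 + 1·0.25·0.287 + 4·0.125·0.499 + 1·0.5·0.34 = 0.52665.

0.52665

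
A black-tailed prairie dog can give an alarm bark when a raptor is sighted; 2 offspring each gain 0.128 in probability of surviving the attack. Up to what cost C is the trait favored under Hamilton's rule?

r to an offspring = 0.5 (one parent–offspring link: r = (1/2)^1 = 1/2).
Hamilton's rule: n·r·B > C, so the trait is favored while C < n·r·B = 2·0.5·0.128 = 0.128.

0.128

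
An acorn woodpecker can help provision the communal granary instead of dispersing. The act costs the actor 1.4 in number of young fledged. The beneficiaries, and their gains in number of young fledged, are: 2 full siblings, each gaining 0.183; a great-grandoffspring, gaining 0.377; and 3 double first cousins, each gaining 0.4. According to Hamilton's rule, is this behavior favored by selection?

No

Hamilton's rule: the trait is favored when the sum of r·B over every recipient exceeds the actor's cost C.
r to a full sibling = 0.5 (full sibs share both parents — two paths of length 2: r = 2·(1/2)^2 = 1/2).
r to a great-grandoffspring = 0.125 (three parent–offspring links: r = (1/2)^3 = 1/8).
r to a double first cousin = 0.25 (double first cousins share both grandparent pairs — four paths of length 4: r = 4·(1/2)^4 = 1/4).
Summing one r·B term per recipient: 2·0.5·0.183 + 1·0.125·0.377 + 3·0.25·0.4 = 0.530125.
0.530125 < 1.4: the indirect benefit is less than the cost.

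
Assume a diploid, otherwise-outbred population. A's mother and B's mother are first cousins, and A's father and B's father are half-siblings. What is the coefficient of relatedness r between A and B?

Independent pedigree routes through distinct common ancestors add.
A and B are related in two ways: second cousins through their mothers (r = 1/32) and half first cousins through their fathers (r = 1/16).
r = 1/32 + 1/16 = 3/32 = 0.09375.

0.09375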